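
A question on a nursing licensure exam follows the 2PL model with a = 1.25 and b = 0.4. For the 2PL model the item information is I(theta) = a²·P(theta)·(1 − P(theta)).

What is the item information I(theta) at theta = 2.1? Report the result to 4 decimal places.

0.1489

P = 1/(1+e^{-2.1250}) = 0.8933
P(1−P) = 0.8933 × 0.1067 = 0.0953
I = a² × P(1−P) = 1.25² × 0.0953 = 0.14892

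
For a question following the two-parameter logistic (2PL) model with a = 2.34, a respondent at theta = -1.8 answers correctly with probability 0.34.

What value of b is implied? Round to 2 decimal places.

P(theta) = 1 / (1 + exp(−a(theta − b)))
logit(0.34) = ln(0.34/0.66) = -0.6633
b = theta − logit/(a) = -1.8 − (-0.6633)/2.3400 = -1.5165

-1.52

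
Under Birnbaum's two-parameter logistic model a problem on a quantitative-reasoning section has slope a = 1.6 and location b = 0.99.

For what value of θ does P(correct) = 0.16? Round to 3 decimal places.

P(θ) = 1 / (1 + exp(−a(θ − b)))
logit = ln(0.1600/0.8400) = -1.6582
θ = b + logit/(a) = 0.99 + (-1.6582)/1.6000 = -0.0464

-0.046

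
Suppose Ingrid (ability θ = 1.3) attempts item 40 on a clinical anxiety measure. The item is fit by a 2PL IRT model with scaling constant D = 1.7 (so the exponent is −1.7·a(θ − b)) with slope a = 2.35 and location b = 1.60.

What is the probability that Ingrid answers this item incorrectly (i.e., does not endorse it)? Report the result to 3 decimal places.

P(θ) = 1 / (1 + exp(−D·a(θ − b)))
Exponent: 1.7 × 2.35 × (1.3 − 1.60) = -1.1985
1/(1 + e^{1.1985}) = 0.2317
P = 0.2317
P(incorrect) = 1 − 0.2317 = 0.7683

0.768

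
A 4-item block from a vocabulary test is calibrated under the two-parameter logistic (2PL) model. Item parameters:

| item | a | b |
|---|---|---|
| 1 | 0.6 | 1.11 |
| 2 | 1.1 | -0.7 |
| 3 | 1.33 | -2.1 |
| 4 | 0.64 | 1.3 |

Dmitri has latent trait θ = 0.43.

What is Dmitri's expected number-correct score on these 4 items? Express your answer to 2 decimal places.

2.51

P(θ) = 1 / (1 + exp(−a(θ − b)))
P_1 = 1/(1+e^{0.4080}) = 0.3994
P_2 = 1/(1+e^{-1.2430}) = 0.7761
P_3 = 1/(1+e^{-3.3649}) = 0.9666
P_4 = 1/(1+e^{0.5568}) = 0.3643
E[score] = 0.3994 + 0.7761 + 0.9666 + 0.3643 = 2.5064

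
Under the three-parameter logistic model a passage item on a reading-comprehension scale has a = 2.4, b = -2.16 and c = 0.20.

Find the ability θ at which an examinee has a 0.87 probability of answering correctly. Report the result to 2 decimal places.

-1.48

P(θ) = c + (1 − c) · 1 / (1 + exp(−a(θ − b)))
Remove guessing floor: (0.87 − 0.20)/(1 − 0.20) = 0.8375
logit = ln(0.8375/0.1625) = 1.6397
θ = b + logit/(a) = -2.16 + 1.6397/2.4000 = -1.4768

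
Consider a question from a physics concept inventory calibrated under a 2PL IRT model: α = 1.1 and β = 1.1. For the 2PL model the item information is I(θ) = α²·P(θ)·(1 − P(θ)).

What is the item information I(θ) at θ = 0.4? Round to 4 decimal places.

0.2617

P = 1/(1+e^{0.7700}) = 0.3165
P(1−P) = 0.3165 × 0.6835 = 0.2163
I = α² × P(1−P) = 1.1² × 0.2163 = 0.26175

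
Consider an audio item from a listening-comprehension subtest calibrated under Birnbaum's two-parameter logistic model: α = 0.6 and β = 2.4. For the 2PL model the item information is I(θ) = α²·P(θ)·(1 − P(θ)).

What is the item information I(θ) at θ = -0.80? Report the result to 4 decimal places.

P = 1/(1+e^{1.9200}) = 0.1279
P(1−P) = 0.1279 × 0.8721 = 0.1115
I = α² × P(1−P) = 0.6² × 0.1115 = 0.04014

0.0401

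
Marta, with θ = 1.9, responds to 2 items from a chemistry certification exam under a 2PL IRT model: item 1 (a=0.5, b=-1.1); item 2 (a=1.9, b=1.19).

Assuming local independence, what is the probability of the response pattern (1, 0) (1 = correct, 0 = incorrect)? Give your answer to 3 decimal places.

0.168

P(θ) = 1 / (1 + exp(−a(θ − b)))
P_1 = 1/(1+e^{-1.5000}) = 0.8176
P_2 = 1/(1+e^{-1.3490}) = 0.7940
L = P_1 × (1−P_2) = 0.8176 × 0.2060 = 0.16845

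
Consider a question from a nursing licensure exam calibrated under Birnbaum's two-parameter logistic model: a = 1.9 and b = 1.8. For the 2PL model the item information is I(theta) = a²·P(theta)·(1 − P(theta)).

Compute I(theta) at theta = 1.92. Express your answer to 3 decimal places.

0.891

P = 1/(1+e^{-0.2280}) = 0.5568
P(1−P) = 0.5568 × 0.4432 = 0.2468
I = a² × P(1−P) = 1.9² × 0.2468 = 0.89087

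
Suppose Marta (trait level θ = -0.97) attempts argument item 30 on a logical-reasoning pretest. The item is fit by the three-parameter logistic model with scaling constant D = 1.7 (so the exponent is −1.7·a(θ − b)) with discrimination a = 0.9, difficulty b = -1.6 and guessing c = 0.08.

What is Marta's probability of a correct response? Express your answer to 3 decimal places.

0.746

P(θ) = c + (1 − c) · 1 / (1 + exp(−D·a(θ − b)))
Exponent: 1.7 × 0.9 × (-0.97 − (-1.6)) = 0.9639
1/(1 + e^{-0.9639}) = 0.7239
P = 0.08 + 0.92 × 0.7239 = 0.7460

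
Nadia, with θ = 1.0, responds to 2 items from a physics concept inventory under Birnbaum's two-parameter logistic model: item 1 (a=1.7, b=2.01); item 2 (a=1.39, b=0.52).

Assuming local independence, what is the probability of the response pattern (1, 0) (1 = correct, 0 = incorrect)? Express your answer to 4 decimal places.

P(θ) = 1 / (1 + exp(−a(θ − b)))
P_1 = 1/(1+e^{1.7170}) = 0.1523
P_2 = 1/(1+e^{-0.6672}) = 0.6609
L = P_1 × (1−P_2) = 0.1523 × 0.3391 = 0.05163

0.0516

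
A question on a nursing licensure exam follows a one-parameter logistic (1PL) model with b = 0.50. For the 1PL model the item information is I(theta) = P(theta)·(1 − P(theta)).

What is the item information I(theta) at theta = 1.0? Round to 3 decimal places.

0.235

P = 1/(1+e^{-0.5000}) = 0.6225
P(1−P) = 0.6225 × 0.3775 = 0.2350
I = P(1−P) = 0.23500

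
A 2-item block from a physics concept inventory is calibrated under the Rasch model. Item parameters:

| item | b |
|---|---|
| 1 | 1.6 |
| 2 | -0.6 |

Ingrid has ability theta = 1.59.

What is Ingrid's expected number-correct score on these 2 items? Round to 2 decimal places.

1.40

P(theta) = 1 / (1 + exp(−(theta − b)))
P_1 = 1/(1+e^{0.0100}) = 0.4975
P_2 = 1/(1+e^{-2.1900}) = 0.8993
E[score] = 0.4975 + 0.8993 = 1.3968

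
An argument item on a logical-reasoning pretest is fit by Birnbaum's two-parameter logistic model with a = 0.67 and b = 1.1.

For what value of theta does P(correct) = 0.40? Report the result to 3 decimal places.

0.495

P(theta) = 1 / (1 + exp(−a(theta − b)))
logit = ln(0.4000/0.6000) = -0.4055
theta = b + logit/(a) = 1.1 + (-0.4055)/0.6700 = 0.4948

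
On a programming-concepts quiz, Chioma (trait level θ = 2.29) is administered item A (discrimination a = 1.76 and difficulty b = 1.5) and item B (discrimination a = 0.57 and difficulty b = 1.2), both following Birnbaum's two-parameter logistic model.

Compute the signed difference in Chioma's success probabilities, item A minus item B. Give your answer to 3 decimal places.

P(θ) = 1 / (1 + exp(−a(θ − b)))
P_A = 0.8007
P_B = 0.6505
P_A − P_B = 0.1501

0.150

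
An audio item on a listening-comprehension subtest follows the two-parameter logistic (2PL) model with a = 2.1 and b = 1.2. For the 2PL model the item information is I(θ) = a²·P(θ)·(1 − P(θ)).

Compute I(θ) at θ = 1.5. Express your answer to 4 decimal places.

1.0000

P = 1/(1+e^{-0.6300}) = 0.6525
P(1−P) = 0.6525 × 0.3475 = 0.2267
I = a² × P(1−P) = 2.1² × 0.2267 = 0.99995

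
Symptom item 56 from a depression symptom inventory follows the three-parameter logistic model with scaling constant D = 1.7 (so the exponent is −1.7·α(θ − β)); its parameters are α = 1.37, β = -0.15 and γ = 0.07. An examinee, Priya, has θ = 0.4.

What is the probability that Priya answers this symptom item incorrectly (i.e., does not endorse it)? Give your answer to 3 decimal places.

0.202

P(θ) = γ + (1 − γ) · 1 / (1 + exp(−D·α(θ − β)))
Exponent: 1.7 × 1.37 × (0.4 − (-0.15)) = 1.2810
1/(1 + e^{-1.2810}) = 0.7826
P = 0.07 + 0.93 × 0.7826 = 0.7978
P(incorrect) = 1 − 0.7978 = 0.2022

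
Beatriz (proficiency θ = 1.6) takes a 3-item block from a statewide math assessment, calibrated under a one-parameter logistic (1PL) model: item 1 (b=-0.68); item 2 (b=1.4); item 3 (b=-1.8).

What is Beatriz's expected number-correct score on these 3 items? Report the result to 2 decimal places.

P(θ) = 1 / (1 + exp(−(θ − b)))
P_1 = 1/(1+e^{-2.2800}) = 0.9072
P_2 = 1/(1+e^{-0.2000}) = 0.5498
P_3 = 1/(1+e^{-3.4000}) = 0.9677
E[score] = 0.9072 + 0.5498 + 0.9677 = 2.4247

2.42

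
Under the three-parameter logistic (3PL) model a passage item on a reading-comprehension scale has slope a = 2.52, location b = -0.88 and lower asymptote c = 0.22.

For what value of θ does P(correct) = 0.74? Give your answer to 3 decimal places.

-0.605

P(θ) = c + (1 − c) · 1 / (1 + exp(−a(θ − b)))
Remove guessing floor: (0.74 − 0.22)/(1 − 0.22) = 0.6667
logit = ln(0.6667/0.3333) = 0.6931
θ = b + logit/(a) = -0.88 + 0.6931/2.5200 = -0.6049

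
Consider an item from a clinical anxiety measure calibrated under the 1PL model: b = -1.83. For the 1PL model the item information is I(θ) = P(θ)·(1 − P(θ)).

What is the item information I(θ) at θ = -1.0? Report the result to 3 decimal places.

P = 1/(1+e^{-0.8300}) = 0.6964
P(1−P) = 0.6964 × 0.3036 = 0.2114
I = P(1−P) = 0.21144

0.211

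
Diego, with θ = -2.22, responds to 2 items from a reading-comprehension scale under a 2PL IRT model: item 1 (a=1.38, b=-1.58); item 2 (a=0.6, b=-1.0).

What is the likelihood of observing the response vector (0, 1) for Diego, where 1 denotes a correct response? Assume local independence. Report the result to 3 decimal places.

P(θ) = 1 / (1 + exp(−a(θ − b)))
P_1 = 1/(1+e^{0.8832}) = 0.2925
P_2 = 1/(1+e^{0.7320}) = 0.3248
L = (1−P_1) × P_2 = 0.7075 × 0.3248 = 0.22976

0.230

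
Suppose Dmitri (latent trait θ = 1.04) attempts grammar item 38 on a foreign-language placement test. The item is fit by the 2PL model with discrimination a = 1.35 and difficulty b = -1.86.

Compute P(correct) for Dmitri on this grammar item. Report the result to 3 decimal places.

P(θ) = 1 / (1 + exp(−a(θ − b)))
Exponent: 1.35 × (1.04 − (-1.86)) = 3.9150
1/(1 + e^{-3.9150}) = 0.9804

0.980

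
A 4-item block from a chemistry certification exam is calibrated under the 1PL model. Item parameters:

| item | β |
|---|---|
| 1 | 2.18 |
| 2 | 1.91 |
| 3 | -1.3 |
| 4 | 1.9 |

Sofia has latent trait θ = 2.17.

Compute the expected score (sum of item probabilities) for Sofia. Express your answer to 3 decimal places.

2.599

P(θ) = 1 / (1 + exp(−(θ − β)))
P_1 = 1/(1+e^{0.0100}) = 0.4975
P_2 = 1/(1+e^{-0.2600}) = 0.5646
P_3 = 1/(1+e^{-3.4700}) = 0.9698
P_4 = 1/(1+e^{-0.2700}) = 0.5671
E[score] = 0.4975 + 0.5646 + 0.9698 + 0.5671 = 2.5991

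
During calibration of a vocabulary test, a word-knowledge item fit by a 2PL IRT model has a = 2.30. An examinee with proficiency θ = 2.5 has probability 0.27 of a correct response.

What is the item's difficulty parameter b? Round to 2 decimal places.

2.93

P(θ) = 1 / (1 + exp(−a(θ − b)))
logit(0.27) = ln(0.27/0.73) = -0.9946
b = θ − logit/(a) = 2.5 − (-0.9946)/2.3000 = 2.9324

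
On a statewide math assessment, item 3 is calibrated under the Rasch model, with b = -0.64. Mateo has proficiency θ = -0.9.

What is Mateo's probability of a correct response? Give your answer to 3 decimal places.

0.435

P(θ) = 1 / (1 + exp(−(θ − b)))
Exponent: (-0.9 − (-0.64)) = -0.2600
1/(1 + e^{0.2600}) = 0.4354
P = 0.4354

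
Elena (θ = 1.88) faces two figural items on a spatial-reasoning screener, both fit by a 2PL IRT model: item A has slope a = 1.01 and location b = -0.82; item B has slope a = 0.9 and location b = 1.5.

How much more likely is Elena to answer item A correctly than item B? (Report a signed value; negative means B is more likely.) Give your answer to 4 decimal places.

0.3539

P(θ) = 1 / (1 + exp(−a(θ − b)))
P_A = 0.9386
P_B = 0.5847
P_A − P_B = 0.3539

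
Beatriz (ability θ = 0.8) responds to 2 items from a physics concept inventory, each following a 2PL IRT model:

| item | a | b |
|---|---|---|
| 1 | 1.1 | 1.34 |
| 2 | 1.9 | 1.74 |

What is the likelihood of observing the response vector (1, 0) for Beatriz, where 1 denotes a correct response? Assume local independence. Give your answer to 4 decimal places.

P(θ) = 1 / (1 + exp(−a(θ − b)))
P_1 = 1/(1+e^{0.5940}) = 0.3557
P_2 = 1/(1+e^{1.7860}) = 0.1436
L = P_1 × (1−P_2) = 0.3557 × 0.8564 = 0.30465

0.3046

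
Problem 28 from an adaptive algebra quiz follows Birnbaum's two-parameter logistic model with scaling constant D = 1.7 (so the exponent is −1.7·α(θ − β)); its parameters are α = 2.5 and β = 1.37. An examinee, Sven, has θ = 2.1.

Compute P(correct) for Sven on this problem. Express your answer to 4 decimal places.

P(θ) = 1 / (1 + exp(−D·α(θ − β)))
Exponent: 1.7 × 2.5 × (2.1 − 1.37) = 3.1025
1/(1 + e^{-3.1025}) = 0.9570
P = 0.9570

0.9570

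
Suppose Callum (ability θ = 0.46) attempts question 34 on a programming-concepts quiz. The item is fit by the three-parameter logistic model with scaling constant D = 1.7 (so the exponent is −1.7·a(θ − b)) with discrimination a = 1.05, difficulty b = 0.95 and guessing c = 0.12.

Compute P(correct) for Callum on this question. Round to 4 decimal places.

P(θ) = c + (1 − c) · 1 / (1 + exp(−D·a(θ − b)))
Exponent: 1.7 × 1.05 × (0.46 − 0.95) = -0.8746
1/(1 + e^{0.8746}) = 0.2943
P = 0.12 + 0.88 × 0.2943 = 0.3790

0.3790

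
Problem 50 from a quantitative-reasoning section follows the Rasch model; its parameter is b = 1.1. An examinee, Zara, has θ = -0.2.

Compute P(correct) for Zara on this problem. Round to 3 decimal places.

P(θ) = 1 / (1 + exp(−(θ − b)))
Exponent: (-0.2 − 1.1) = -1.3000
1/(1 + e^{1.3000}) = 0.2142
P = 0.2142

0.214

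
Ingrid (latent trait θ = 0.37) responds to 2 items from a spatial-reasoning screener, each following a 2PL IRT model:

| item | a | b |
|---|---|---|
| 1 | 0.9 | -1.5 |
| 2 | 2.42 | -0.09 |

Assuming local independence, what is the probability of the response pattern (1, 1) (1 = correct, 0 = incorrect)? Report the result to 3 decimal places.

P(θ) = 1 / (1 + exp(−a(θ − b)))
P_1 = 1/(1+e^{-1.6830}) = 0.8433
P_2 = 1/(1+e^{-1.1132}) = 0.7527
L = P_1 × P_2 = 0.8433 × 0.7527 = 0.63477

0.635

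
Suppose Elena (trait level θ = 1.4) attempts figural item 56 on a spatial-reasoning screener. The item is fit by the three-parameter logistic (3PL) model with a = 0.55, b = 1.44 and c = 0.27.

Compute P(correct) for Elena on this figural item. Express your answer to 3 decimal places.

0.631

P(θ) = c + (1 − c) · 1 / (1 + exp(−a(θ − b)))
Exponent: 0.55 × (1.4 − 1.44) = -0.0220
1/(1 + e^{0.0220}) = 0.4945
P = 0.27 + 0.73 × 0.4945 = 0.6310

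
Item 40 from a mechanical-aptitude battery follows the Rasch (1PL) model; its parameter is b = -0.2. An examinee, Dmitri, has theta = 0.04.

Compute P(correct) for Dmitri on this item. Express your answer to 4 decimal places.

0.5597

P(theta) = 1 / (1 + exp(−(theta − b)))
Exponent: (0.04 − (-0.2)) = 0.2400
1/(1 + e^{-0.2400}) = 0.5597
P = 0.5597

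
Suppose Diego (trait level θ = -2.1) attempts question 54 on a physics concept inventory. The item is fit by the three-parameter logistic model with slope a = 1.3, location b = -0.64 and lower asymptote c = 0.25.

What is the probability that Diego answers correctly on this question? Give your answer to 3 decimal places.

0.348

P(θ) = c + (1 − c) · 1 / (1 + exp(−a(θ − b)))
Exponent: 1.3 × (-2.1 − (-0.64)) = -1.8980
1/(1 + e^{1.8980}) = 0.1303
P = 0.25 + 0.75 × 0.1303 = 0.3478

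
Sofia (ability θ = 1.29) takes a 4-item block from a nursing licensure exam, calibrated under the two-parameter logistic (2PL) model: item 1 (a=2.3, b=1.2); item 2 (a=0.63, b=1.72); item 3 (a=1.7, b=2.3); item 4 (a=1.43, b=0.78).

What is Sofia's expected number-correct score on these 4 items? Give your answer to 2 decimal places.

1.81

P(θ) = 1 / (1 + exp(−a(θ − b)))
P_1 = 1/(1+e^{-0.2070}) = 0.5516
P_2 = 1/(1+e^{0.2709}) = 0.4327
P_3 = 1/(1+e^{1.7170}) = 0.1523
P_4 = 1/(1+e^{-0.7293}) = 0.6747
E[score] = 0.5516 + 0.4327 + 0.1523 + 0.6747 = 1.8112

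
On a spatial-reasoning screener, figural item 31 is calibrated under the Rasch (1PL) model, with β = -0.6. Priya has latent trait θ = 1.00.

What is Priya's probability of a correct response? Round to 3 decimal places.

P(θ) = 1 / (1 + exp(−(θ − β)))
Exponent: (1.00 − (-0.6)) = 1.6000
1/(1 + e^{-1.6000}) = 0.8320
P = 0.8320

0.832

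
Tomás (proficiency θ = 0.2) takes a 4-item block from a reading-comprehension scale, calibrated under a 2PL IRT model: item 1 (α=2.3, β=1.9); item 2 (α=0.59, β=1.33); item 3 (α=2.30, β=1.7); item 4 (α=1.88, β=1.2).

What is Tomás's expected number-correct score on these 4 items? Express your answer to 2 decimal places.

0.52

P(θ) = 1 / (1 + exp(−α(θ − β)))
P_1 = 1/(1+e^{3.9100}) = 0.0196
P_2 = 1/(1+e^{0.6667}) = 0.3392
P_3 = 1/(1+e^{3.4500}) = 0.0308
P_4 = 1/(1+e^{1.8800}) = 0.1324
E[score] = 0.0196 + 0.3392 + 0.0308 + 0.1324 = 0.5220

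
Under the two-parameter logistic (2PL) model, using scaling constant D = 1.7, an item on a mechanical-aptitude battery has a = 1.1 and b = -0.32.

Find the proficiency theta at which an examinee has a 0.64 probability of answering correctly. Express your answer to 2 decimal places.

P(theta) = 1 / (1 + exp(−D·a(theta − b)))
logit = ln(0.6400/0.3600) = 0.5754
theta = b + logit/(1.7·a) = -0.32 + 0.5754/1.8700 = -0.0123

-0.01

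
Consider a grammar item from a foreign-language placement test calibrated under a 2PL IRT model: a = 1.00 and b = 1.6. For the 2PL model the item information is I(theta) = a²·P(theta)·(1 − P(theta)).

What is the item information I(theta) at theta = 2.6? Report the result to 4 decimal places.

P = 1/(1+e^{-1.0000}) = 0.7311
P(1−P) = 0.7311 × 0.2689 = 0.1966
I = a² × P(1−P) = 1.00² × 0.1966 = 0.19661

0.1966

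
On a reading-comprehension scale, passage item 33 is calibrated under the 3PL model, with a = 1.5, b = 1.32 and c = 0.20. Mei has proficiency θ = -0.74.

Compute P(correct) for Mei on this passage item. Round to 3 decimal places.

0.235

P(θ) = c + (1 − c) · 1 / (1 + exp(−a(θ − b)))
Exponent: 1.5 × (-0.74 − 1.32) = -3.0900
1/(1 + e^{3.0900}) = 0.0435
P = 0.20 + 0.80 × 0.0435 = 0.2348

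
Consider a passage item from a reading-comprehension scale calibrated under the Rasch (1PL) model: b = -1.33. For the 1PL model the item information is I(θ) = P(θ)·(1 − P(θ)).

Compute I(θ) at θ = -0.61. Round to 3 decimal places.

P = 1/(1+e^{-0.7200}) = 0.6726
P(1−P) = 0.6726 × 0.3274 = 0.2202
I = P(1−P) = 0.22021

0.220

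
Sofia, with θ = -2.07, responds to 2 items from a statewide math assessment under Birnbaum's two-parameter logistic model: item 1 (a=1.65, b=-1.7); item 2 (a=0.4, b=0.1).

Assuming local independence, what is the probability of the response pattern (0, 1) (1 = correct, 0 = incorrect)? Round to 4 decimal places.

0.1916

P(θ) = 1 / (1 + exp(−a(θ − b)))
P_1 = 1/(1+e^{0.6105}) = 0.3519
P_2 = 1/(1+e^{0.8680}) = 0.2957
L = (1−P_1) × P_2 = 0.6481 × 0.2957 = 0.19161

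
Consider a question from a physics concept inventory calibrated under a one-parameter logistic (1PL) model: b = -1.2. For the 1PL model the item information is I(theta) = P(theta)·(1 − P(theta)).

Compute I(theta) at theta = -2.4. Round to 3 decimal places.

P = 1/(1+e^{1.2000}) = 0.2315
P(1−P) = 0.2315 × 0.7685 = 0.1779
I = P(1−P) = 0.17789

0.178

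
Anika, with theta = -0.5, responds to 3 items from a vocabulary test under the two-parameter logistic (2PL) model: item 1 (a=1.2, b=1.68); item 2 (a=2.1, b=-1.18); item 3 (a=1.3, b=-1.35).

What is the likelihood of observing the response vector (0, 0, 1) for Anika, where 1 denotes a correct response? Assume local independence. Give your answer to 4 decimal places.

P(theta) = 1 / (1 + exp(−a(theta − b)))
P_1 = 1/(1+e^{2.6160}) = 0.0681
P_2 = 1/(1+e^{-1.4280}) = 0.8066
P_3 = 1/(1+e^{-1.1050}) = 0.7512
L = (1−P_1) × (1−P_2) × P_3 = 0.9319 × 0.1934 × 0.7512 = 0.13539

0.1354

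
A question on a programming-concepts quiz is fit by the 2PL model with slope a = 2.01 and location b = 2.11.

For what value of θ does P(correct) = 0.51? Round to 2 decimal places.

2.13

P(θ) = 1 / (1 + exp(−a(θ − b)))
logit = ln(0.5100/0.4900) = 0.0400
θ = b + logit/(a) = 2.11 + 0.0400/2.0100 = 2.1299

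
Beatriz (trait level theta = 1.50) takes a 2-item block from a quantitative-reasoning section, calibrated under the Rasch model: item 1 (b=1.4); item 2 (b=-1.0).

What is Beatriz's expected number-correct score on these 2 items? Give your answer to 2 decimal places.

1.45

P(theta) = 1 / (1 + exp(−(theta − b)))
P_1 = 1/(1+e^{-0.1000}) = 0.5250
P_2 = 1/(1+e^{-2.5000}) = 0.9241
E[score] = 0.5250 + 0.9241 = 1.4491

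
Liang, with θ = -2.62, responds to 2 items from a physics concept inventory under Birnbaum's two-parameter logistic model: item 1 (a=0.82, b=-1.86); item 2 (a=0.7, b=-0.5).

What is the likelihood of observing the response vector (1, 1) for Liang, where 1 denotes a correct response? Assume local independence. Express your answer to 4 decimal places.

0.0645

P(θ) = 1 / (1 + exp(−a(θ − b)))
P_1 = 1/(1+e^{0.6232}) = 0.3491
P_2 = 1/(1+e^{1.4840}) = 0.1848
L = P_1 × P_2 = 0.3491 × 0.1848 = 0.06451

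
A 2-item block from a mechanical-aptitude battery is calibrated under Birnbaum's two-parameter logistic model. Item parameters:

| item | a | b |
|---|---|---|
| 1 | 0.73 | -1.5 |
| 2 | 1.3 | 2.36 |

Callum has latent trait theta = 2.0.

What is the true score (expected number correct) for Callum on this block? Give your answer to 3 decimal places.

1.313

P(theta) = 1 / (1 + exp(−a(theta − b)))
P_1 = 1/(1+e^{-2.5550}) = 0.9279
P_2 = 1/(1+e^{0.4680}) = 0.3851
E[score] = 0.9279 + 0.3851 = 1.3130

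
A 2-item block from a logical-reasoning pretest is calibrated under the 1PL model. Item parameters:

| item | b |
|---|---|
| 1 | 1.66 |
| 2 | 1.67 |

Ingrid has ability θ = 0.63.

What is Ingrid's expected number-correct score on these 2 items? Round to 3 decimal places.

P(θ) = 1 / (1 + exp(−(θ − b)))
P_1 = 1/(1+e^{1.0300}) = 0.2631
P_2 = 1/(1+e^{1.0400}) = 0.2611
E[score] = 0.2631 + 0.2611 = 0.5242

0.524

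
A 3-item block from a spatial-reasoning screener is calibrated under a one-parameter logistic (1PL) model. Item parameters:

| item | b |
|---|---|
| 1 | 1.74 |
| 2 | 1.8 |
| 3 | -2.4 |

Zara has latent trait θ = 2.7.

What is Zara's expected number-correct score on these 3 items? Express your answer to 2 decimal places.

P(θ) = 1 / (1 + exp(−(θ − b)))
P_1 = 1/(1+e^{-0.9600}) = 0.7231
P_2 = 1/(1+e^{-0.9000}) = 0.7109
P_3 = 1/(1+e^{-5.1000}) = 0.9939
E[score] = 0.7231 + 0.7109 + 0.9939 = 2.4280

2.43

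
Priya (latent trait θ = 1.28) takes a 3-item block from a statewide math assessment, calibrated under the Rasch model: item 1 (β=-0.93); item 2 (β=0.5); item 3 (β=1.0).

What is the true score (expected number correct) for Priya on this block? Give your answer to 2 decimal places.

2.16

P(θ) = 1 / (1 + exp(−(θ − β)))
P_1 = 1/(1+e^{-2.2100}) = 0.9011
P_2 = 1/(1+e^{-0.7800}) = 0.6857
P_3 = 1/(1+e^{-0.2800}) = 0.5695
E[score] = 0.9011 + 0.6857 + 0.5695 = 2.1564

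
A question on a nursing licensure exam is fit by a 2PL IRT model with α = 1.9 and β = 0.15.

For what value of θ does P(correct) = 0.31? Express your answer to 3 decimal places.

P(θ) = 1 / (1 + exp(−α(θ − β)))
logit = ln(0.3100/0.6900) = -0.8001
θ = β + logit/(α) = 0.15 + (-0.8001)/1.9000 = -0.2711

-0.271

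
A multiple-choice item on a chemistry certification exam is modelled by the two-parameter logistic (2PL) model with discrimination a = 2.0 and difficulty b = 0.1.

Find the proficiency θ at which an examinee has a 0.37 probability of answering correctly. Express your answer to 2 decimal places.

-0.17

P(θ) = 1 / (1 + exp(−a(θ − b)))
logit = ln(0.3700/0.6300) = -0.5322
θ = b + logit/(a) = 0.1 + (-0.5322)/2.0000 = -0.1661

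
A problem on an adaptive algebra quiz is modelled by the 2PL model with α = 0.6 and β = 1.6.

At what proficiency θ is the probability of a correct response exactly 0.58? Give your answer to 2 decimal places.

P(θ) = 1 / (1 + exp(−α(θ − β)))
logit = ln(0.5800/0.4200) = 0.3228
θ = β + logit/(α) = 1.6 + 0.3228/0.6000 = 2.1380

2.14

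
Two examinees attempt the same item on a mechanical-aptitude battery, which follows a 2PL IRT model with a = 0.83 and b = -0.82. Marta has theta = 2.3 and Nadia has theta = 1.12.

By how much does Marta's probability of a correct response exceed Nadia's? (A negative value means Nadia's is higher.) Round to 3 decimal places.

0.097

P(theta) = 1 / (1 + exp(−a(theta − b)))
P(Marta) = 0.9302  [exponent 2.5896]
P(Nadia) = 0.8334  [exponent 1.6102]
Difference = 0.9302 − 0.8334 = 0.0968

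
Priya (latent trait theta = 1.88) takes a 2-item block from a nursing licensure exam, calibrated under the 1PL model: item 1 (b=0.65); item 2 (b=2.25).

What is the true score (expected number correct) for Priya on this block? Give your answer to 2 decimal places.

P(theta) = 1 / (1 + exp(−(theta − b)))
P_1 = 1/(1+e^{-1.2300}) = 0.7738
P_2 = 1/(1+e^{0.3700}) = 0.4085
E[score] = 0.7738 + 0.4085 = 1.1824

1.18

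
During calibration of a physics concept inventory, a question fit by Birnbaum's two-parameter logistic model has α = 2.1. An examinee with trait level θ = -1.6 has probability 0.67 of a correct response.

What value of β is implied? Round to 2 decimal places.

-1.94

P(θ) = 1 / (1 + exp(−α(θ − β)))
logit(0.67) = ln(0.67/0.33) = 0.7082
β = θ − logit/(α) = -1.6 − 0.7082/2.1000 = -1.9372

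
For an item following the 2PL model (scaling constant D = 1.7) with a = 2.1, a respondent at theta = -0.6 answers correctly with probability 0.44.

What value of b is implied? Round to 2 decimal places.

-0.53

P(theta) = 1 / (1 + exp(−D·a(theta − b)))
logit(0.44) = ln(0.44/0.56) = -0.2412
b = theta − logit/(1.7·a) = -0.6 − (-0.2412)/3.5700 = -0.5324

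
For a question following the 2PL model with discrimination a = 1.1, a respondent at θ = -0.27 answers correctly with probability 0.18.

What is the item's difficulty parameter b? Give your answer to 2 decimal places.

P(θ) = 1 / (1 + exp(−a(θ − b)))
logit(0.18) = ln(0.18/0.82) = -1.5163
b = θ − logit/(a) = -0.27 − (-1.5163)/1.1000 = 1.1085

1.11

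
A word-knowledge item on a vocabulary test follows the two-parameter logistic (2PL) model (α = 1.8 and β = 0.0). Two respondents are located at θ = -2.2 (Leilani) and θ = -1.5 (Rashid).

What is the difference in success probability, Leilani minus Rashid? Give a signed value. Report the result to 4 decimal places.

-0.0443

P(θ) = 1 / (1 + exp(−α(θ − β)))
P(Leilani) = 0.0187  [exponent -3.9600]
P(Rashid) = 0.0630  [exponent -2.7000]
Difference = 0.0187 − 0.0630 = -0.0443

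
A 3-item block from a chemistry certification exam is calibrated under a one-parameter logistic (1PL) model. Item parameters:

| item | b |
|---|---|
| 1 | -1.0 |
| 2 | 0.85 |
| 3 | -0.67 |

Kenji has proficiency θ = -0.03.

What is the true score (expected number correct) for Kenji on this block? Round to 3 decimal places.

1.673

P(θ) = 1 / (1 + exp(−(θ − b)))
P_1 = 1/(1+e^{-0.9700}) = 0.7251
P_2 = 1/(1+e^{0.8800}) = 0.2932
P_3 = 1/(1+e^{-0.6400}) = 0.6548
E[score] = 0.7251 + 0.2932 + 0.6548 = 1.6731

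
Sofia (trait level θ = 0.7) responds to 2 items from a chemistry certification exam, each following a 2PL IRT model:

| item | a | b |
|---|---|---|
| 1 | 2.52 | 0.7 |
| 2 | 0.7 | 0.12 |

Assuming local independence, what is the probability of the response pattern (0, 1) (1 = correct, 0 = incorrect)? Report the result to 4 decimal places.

0.3001

P(θ) = 1 / (1 + exp(−a(θ − b)))
P_1 = 1/(1+e^{0.0000}) = 0.5000
P_2 = 1/(1+e^{-0.4060}) = 0.6001
L = (1−P_1) × P_2 = 0.5000 × 0.6001 = 0.30006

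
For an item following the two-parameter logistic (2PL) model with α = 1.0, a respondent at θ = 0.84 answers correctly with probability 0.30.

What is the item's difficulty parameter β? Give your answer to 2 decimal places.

1.69

P(θ) = 1 / (1 + exp(−α(θ − β)))
logit(0.30) = ln(0.30/0.70) = -0.8473
β = θ − logit/(α) = 0.84 − (-0.8473)/1.0000 = 1.6873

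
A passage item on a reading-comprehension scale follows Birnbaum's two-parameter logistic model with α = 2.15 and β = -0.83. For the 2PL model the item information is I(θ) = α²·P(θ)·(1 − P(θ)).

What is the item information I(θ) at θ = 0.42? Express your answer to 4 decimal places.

P = 1/(1+e^{-2.6875}) = 0.9363
P(1−P) = 0.9363 × 0.0637 = 0.0597
I = α² × P(1−P) = 2.15² × 0.0597 = 0.27576

0.2758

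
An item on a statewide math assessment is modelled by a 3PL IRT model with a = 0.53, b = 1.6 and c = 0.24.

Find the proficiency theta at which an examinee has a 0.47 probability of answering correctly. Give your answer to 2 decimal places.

0.02

P(theta) = c + (1 − c) · 1 / (1 + exp(−a(theta − b)))
Remove guessing floor: (0.47 − 0.24)/(1 − 0.24) = 0.3026
logit = ln(0.3026/0.6974) = -0.8348
theta = b + logit/(a) = 1.6 + (-0.8348)/0.5300 = 0.0249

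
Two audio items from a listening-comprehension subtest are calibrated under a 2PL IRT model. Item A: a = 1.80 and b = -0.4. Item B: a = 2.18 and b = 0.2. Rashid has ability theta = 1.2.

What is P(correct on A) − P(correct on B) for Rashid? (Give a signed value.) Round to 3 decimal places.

P(theta) = 1 / (1 + exp(−a(theta − b)))
P_A = 0.9468
P_B = 0.8984
P_A − P_B = 0.0484

0.048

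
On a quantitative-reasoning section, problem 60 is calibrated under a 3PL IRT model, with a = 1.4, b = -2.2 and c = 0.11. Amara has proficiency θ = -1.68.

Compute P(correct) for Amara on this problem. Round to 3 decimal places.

P(θ) = c + (1 − c) · 1 / (1 + exp(−a(θ − b)))
Exponent: 1.4 × (-1.68 − (-2.2)) = 0.7280
1/(1 + e^{-0.7280}) = 0.6744
P = 0.11 + 0.89 × 0.6744 = 0.7102

0.710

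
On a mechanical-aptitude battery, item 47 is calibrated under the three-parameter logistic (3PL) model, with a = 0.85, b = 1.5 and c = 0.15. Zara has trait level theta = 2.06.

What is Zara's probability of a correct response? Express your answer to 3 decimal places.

P(theta) = c + (1 − c) · 1 / (1 + exp(−a(theta − b)))
Exponent: 0.85 × (2.06 − 1.5) = 0.4760
1/(1 + e^{-0.4760}) = 0.6168
P = 0.15 + 0.85 × 0.6168 = 0.6743

0.674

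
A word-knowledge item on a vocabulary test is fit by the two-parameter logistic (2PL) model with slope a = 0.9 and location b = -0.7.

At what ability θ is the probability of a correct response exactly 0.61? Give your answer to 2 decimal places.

P(θ) = 1 / (1 + exp(−a(θ − b)))
logit = ln(0.6100/0.3900) = 0.4473
θ = b + logit/(a) = -0.7 + 0.4473/0.9000 = -0.2030

-0.20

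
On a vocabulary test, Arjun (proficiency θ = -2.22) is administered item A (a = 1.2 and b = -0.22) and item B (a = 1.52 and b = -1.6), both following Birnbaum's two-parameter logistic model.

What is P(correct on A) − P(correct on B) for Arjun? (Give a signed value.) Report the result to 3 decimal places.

P(θ) = 1 / (1 + exp(−a(θ − b)))
P_A = 0.0832
P_B = 0.2804
P_A − P_B = -0.1972

-0.197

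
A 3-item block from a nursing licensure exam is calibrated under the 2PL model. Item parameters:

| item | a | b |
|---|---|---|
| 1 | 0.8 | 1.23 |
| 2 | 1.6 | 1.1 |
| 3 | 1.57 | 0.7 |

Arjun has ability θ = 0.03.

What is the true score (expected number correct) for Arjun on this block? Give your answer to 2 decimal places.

P(θ) = 1 / (1 + exp(−a(θ − b)))
P_1 = 1/(1+e^{0.9600}) = 0.2769
P_2 = 1/(1+e^{1.7120}) = 0.1529
P_3 = 1/(1+e^{1.0519}) = 0.2589
E[score] = 0.2769 + 0.1529 + 0.2589 = 0.6886

0.69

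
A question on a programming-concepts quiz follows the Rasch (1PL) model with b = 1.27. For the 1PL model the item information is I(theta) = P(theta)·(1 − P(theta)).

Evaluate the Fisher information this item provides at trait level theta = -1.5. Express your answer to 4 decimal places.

0.0555

P = 1/(1+e^{2.7700}) = 0.0590
P(1−P) = 0.0590 × 0.9410 = 0.0555
I = P(1−P) = 0.05549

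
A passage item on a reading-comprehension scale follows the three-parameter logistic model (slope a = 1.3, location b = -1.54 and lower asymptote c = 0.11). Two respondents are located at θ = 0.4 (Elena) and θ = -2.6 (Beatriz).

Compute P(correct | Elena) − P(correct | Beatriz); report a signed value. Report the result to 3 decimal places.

P(θ) = c + (1 − c) · 1 / (1 + exp(−a(θ − b)))
P(Elena) = 0.9338  [exponent 2.5220]
P(Beatriz) = 0.2892  [exponent -1.3780]
Difference = 0.9338 − 0.2892 = 0.6447

0.645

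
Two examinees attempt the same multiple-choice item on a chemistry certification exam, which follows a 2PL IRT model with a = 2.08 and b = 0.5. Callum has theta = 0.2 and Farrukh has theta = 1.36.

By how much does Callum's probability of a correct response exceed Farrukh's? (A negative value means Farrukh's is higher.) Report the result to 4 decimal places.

-0.5079

P(theta) = 1 / (1 + exp(−a(theta − b)))
P(Callum) = 0.3489  [exponent -0.6240]
P(Farrukh) = 0.8568  [exponent 1.7888]
Difference = 0.3489 − 0.8568 = -0.5079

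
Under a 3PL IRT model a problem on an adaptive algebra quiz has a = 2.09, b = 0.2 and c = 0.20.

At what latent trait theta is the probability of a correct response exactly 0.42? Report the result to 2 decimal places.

P(theta) = c + (1 − c) · 1 / (1 + exp(−a(theta − b)))
Remove guessing floor: (0.42 − 0.20)/(1 − 0.20) = 0.2750
logit = ln(0.2750/0.7250) = -0.9694
theta = b + logit/(a) = 0.2 + (-0.9694)/2.0900 = -0.2638

-0.26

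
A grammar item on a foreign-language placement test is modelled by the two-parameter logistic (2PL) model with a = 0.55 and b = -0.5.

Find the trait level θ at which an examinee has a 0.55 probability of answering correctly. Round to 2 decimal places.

-0.14

P(θ) = 1 / (1 + exp(−a(θ − b)))
logit = ln(0.5500/0.4500) = 0.2007
θ = b + logit/(a) = -0.5 + 0.2007/0.5500 = -0.1351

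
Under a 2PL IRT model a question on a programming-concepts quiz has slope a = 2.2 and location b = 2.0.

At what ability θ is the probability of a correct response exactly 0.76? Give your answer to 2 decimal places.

P(θ) = 1 / (1 + exp(−a(θ − b)))
logit = ln(0.7600/0.2400) = 1.1527
θ = b + logit/(a) = 2.0 + 1.1527/2.2000 = 2.5239

2.52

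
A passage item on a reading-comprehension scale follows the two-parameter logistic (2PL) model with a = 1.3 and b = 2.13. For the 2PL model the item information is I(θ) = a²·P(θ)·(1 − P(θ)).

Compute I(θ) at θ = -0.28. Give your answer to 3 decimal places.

0.068

P = 1/(1+e^{3.1330}) = 0.0418
P(1−P) = 0.0418 × 0.9582 = 0.0400
I = a² × P(1−P) = 1.3² × 0.0400 = 0.06764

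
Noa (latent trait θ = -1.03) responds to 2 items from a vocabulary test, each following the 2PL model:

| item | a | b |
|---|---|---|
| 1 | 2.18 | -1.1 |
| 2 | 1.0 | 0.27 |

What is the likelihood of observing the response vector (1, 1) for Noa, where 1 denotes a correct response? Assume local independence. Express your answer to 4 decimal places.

0.1152

P(θ) = 1 / (1 + exp(−a(θ − b)))
P_1 = 1/(1+e^{-0.1526}) = 0.5381
P_2 = 1/(1+e^{1.3000}) = 0.2142
L = P_1 × P_2 = 0.5381 × 0.2142 = 0.11524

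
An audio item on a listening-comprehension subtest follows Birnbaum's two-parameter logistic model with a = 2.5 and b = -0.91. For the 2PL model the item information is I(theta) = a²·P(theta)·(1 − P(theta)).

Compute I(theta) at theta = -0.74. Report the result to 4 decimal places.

1.4940

P = 1/(1+e^{-0.4250}) = 0.6047
P(1−P) = 0.6047 × 0.3953 = 0.2390
I = a² × P(1−P) = 2.5² × 0.2390 = 1.49401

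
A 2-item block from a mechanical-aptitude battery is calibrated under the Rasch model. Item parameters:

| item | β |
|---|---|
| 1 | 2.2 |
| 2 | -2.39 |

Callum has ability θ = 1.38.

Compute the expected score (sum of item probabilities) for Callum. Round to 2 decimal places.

1.28

P(θ) = 1 / (1 + exp(−(θ − β)))
P_1 = 1/(1+e^{0.8200}) = 0.3058
P_2 = 1/(1+e^{-3.7700}) = 0.9775
E[score] = 0.3058 + 0.9775 = 1.2832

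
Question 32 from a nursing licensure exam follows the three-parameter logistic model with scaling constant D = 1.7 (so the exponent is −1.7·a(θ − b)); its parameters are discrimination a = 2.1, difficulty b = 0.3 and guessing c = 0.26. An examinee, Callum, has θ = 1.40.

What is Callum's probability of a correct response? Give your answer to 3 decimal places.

P(θ) = c + (1 − c) · 1 / (1 + exp(−D·a(θ − b)))
Exponent: 1.7 × 2.1 × (1.40 − 0.3) = 3.9270
1/(1 + e^{-3.9270}) = 0.9807
P = 0.26 + 0.74 × 0.9807 = 0.9857

0.986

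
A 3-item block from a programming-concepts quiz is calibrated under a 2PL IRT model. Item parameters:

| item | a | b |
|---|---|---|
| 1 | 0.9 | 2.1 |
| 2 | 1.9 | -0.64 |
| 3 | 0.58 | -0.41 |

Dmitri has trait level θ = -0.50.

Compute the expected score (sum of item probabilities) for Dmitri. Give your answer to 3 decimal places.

1.141

P(θ) = 1 / (1 + exp(−a(θ − b)))
P_1 = 1/(1+e^{2.3400}) = 0.0879
P_2 = 1/(1+e^{-0.2660}) = 0.5661
P_3 = 1/(1+e^{0.0522}) = 0.4870
E[score] = 0.0879 + 0.5661 + 0.4870 = 1.1409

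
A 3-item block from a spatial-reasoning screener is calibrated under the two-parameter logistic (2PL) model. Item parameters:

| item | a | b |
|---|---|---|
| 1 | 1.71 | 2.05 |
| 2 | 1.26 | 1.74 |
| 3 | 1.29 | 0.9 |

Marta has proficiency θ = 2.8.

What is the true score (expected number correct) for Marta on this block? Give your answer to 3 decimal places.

2.495

P(θ) = 1 / (1 + exp(−a(θ − b)))
P_1 = 1/(1+e^{-1.2825}) = 0.7829
P_2 = 1/(1+e^{-1.3356}) = 0.7918
P_3 = 1/(1+e^{-2.4510}) = 0.9206
E[score] = 0.7829 + 0.7918 + 0.9206 = 2.4953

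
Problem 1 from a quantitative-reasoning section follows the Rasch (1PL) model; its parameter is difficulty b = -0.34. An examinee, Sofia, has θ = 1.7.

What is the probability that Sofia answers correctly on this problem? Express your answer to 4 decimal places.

0.8849

P(θ) = 1 / (1 + exp(−(θ − b)))
Exponent: (1.7 − (-0.34)) = 2.0400
1/(1 + e^{-2.0400}) = 0.8849
P = 0.8849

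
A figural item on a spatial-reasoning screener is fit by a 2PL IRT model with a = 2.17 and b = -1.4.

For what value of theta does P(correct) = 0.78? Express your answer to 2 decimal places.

P(theta) = 1 / (1 + exp(−a(theta − b)))
logit = ln(0.7800/0.2200) = 1.2657
theta = b + logit/(a) = -1.4 + 1.2657/2.1700 = -0.8167

-0.82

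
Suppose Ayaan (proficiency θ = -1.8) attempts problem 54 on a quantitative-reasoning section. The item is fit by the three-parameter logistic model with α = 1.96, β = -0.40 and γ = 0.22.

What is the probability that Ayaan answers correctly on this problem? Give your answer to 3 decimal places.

P(θ) = γ + (1 − γ) · 1 / (1 + exp(−α(θ − β)))
Exponent: 1.96 × (-1.8 − (-0.40)) = -2.7440
1/(1 + e^{2.7440}) = 0.0604
P = 0.22 + 0.78 × 0.0604 = 0.2671

0.267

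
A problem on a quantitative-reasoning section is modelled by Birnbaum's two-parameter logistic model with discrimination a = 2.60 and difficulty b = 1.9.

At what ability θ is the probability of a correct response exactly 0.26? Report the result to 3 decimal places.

P(θ) = 1 / (1 + exp(−a(θ − b)))
logit = ln(0.2600/0.7400) = -1.0460
θ = b + logit/(a) = 1.9 + (-1.0460)/2.6000 = 1.4977

1.498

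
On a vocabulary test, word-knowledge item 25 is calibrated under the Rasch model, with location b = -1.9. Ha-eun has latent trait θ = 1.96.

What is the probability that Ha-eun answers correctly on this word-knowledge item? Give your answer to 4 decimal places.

P(θ) = 1 / (1 + exp(−(θ − b)))
Exponent: (1.96 − (-1.9)) = 3.8600
1/(1 + e^{-3.8600}) = 0.9794
P = 0.9794

0.9794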